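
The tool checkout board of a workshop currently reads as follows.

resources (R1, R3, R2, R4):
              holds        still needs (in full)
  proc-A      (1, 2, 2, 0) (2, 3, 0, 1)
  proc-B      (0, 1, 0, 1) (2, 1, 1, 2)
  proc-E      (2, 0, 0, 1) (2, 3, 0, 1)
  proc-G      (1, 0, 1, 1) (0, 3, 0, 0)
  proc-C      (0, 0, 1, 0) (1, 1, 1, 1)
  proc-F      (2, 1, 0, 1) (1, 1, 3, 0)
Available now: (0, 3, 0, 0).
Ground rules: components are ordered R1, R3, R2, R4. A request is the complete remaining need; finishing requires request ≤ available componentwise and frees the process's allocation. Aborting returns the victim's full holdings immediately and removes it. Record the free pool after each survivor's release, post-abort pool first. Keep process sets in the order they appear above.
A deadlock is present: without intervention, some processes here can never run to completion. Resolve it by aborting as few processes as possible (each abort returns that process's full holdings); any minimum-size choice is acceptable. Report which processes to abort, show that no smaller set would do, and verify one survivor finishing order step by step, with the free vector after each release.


Abort proc-E.
Key observation: proc-A was stuck for good until proc-E gave back (2, 0, 0, 1); in the order shown it finishes at step 2.
Minimality: the empty abort set fails — the state is deadlocked as it stands.
The survivors complete as proc-G, proc-A, proc-F, proc-B, proc-C. Verifying each step (starting from the post-abort pool):
  pool = (2, 3, 0, 1)
  proc-G needs (0, 3, 0, 0) <= (2, 3, 0, 1) -> finishes; pool += (1, 0, 1, 1) = (3, 3, 1, 2)
  proc-A needs (2, 3, 0, 1) <= (3, 3, 1, 2) -> finishes; pool += (1, 2, 2, 0) = (4, 5, 3, 2)
  proc-F needs (1, 1, 3, 0) <= (4, 5, 3, 2) -> finishes; pool += (2, 1, 0, 1) = (6, 6, 3, 3)
  proc-B needs (2, 1, 1, 2) <= (6, 6, 3, 3) -> finishes; pool += (0, 1, 0, 1) = (6, 7, 3, 4)
  proc-C needs (1, 1, 1, 1) <= (6, 7, 3, 4) -> finishes; pool += (0, 0, 1, 0) = (6, 7, 4, 4)


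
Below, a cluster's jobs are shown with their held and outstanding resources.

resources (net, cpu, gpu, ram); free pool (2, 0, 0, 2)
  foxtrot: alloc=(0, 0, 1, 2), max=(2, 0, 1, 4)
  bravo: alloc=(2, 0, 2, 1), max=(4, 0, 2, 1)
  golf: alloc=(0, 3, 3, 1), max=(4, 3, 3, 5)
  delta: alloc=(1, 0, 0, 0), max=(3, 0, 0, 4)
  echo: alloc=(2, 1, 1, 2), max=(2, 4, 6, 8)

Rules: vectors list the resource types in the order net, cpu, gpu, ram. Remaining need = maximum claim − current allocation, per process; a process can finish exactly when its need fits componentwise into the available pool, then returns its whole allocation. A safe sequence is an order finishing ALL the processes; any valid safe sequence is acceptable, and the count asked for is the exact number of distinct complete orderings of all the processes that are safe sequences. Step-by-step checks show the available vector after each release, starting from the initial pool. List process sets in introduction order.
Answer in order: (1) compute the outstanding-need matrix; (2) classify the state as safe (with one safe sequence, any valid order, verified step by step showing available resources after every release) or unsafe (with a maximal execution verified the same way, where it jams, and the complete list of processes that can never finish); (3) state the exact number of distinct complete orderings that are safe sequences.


(1) Outstanding need per process (order net, cpu, gpu, ram):
  foxtrot: (2, 0, 0, 2)
  bravo: (2, 0, 0, 0)
  golf: (4, 0, 0, 4)
  delta: (2, 0, 0, 4)
  echo: (0, 3, 5, 6)
(2) The state is SAFE; one workable sequence: foxtrot, bravo, golf, delta, echo.
Key observation: foxtrot marks the first exact bind of the order: its need (2, 0, 0, 2) fits the free (2, 0, 0, 2) with zero slack on a requested resource.
Step-by-step check:
  pool = (2, 0, 0, 2)
  run foxtrot (needs (2, 0, 0, 2), free (2, 0, 0, 2)); after release of (0, 0, 1, 2) the pool is (2, 0, 1, 4)
  run bravo (needs (2, 0, 0, 0), free (2, 0, 1, 4)); after release of (2, 0, 2, 1) the pool is (4, 0, 3, 5)
  run golf (needs (4, 0, 0, 4), free (4, 0, 3, 5)); after release of (0, 3, 3, 1) the pool is (4, 3, 6, 6)
  run delta (needs (2, 0, 0, 4), free (4, 3, 6, 6)); after release of (1, 0, 0, 0) the pool is (5, 3, 6, 6)
  run echo (needs (0, 3, 5, 6), free (5, 3, 6, 6)); after release of (2, 1, 1, 2) the pool is (7, 4, 7, 8)
(3) Precisely 7 of the possible complete orderings are safe sequences.


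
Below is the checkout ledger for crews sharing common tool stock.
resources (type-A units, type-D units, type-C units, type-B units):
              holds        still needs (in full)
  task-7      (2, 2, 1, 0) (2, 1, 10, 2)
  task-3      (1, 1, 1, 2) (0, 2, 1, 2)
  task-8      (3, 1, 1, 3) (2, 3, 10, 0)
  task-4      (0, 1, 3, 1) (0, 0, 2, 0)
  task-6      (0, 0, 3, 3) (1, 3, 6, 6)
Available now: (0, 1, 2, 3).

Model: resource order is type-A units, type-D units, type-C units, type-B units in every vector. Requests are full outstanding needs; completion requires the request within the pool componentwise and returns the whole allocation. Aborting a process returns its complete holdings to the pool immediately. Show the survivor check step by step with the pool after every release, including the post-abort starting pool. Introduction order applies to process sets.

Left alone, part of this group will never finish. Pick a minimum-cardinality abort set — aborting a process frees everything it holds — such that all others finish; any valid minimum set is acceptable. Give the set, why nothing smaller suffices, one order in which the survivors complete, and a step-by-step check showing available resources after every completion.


Abort task-8.
Key observation: the returned (3, 1, 1, 3) from task-8 is what brings task-7 — unrunnable before, under any order — into play at step 4.
No smaller set exists: with zero aborts the deadlock remains.
The survivors complete as task-4, task-3, task-6, task-7. Verifying each step (starting from the post-abort pool):
  pool = (3, 2, 3, 6)
  task-4: need (0, 0, 2, 0) fits (3, 2, 3, 6); releases (0, 1, 3, 1), pool now (3, 3, 6, 7)
  task-3: need (0, 2, 1, 2) fits (3, 3, 6, 7); releases (1, 1, 1, 2), pool now (4, 4, 7, 9)
  task-6: need (1, 3, 6, 6) fits (4, 4, 7, 9); releases (0, 0, 3, 3), pool now (4, 4, 10, 12)
  task-7: need (2, 1, 10, 2) fits (4, 4, 10, 12); releases (2, 2, 1, 0), pool now (6, 6, 11, 12)


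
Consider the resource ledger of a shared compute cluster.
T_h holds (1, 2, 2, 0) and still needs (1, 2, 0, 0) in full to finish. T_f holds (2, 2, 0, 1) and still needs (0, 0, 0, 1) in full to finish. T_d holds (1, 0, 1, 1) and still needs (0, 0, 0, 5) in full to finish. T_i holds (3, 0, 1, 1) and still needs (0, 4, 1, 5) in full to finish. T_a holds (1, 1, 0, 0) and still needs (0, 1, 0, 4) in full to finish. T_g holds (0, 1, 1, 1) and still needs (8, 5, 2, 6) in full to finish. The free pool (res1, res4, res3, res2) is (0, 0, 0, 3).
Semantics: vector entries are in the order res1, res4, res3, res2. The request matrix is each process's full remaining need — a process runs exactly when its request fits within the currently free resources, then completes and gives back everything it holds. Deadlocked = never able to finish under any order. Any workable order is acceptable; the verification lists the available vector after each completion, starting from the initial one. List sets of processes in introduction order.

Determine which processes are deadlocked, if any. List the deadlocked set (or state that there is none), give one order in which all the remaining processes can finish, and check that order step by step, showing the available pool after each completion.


Deadlocked: T_d, T_i and T_g.
Key observation: after T_f, T_h, T_a complete, (4, 5, 2, 4) is the best the pool ever gets, yet each leftover process wants more res2.
The rest can finish in the order T_f, T_h, T_a. Check, step by step:
  pool = (0, 0, 0, 3)
  T_f needs (0, 0, 0, 1) <= (0, 0, 0, 3) -> finishes; pool += (2, 2, 0, 1) = (2, 2, 0, 4)
  T_h needs (1, 2, 0, 0) <= (2, 2, 0, 4) -> finishes; pool += (1, 2, 2, 0) = (3, 4, 2, 4)
  T_a needs (0, 1, 0, 4) <= (3, 4, 2, 4) -> finishes; pool += (1, 1, 0, 0) = (4, 5, 2, 4)
The blocked processes can never fit:
  T_d still needs (0, 0, 0, 5) but only (4, 5, 2, 4) is free — short on res2
  T_i still needs (0, 4, 1, 5) but only (4, 5, 2, 4) is free — short on res2
  T_g still needs (8, 5, 2, 6) but only (4, 5, 2, 4) is free — short on res1 and res2


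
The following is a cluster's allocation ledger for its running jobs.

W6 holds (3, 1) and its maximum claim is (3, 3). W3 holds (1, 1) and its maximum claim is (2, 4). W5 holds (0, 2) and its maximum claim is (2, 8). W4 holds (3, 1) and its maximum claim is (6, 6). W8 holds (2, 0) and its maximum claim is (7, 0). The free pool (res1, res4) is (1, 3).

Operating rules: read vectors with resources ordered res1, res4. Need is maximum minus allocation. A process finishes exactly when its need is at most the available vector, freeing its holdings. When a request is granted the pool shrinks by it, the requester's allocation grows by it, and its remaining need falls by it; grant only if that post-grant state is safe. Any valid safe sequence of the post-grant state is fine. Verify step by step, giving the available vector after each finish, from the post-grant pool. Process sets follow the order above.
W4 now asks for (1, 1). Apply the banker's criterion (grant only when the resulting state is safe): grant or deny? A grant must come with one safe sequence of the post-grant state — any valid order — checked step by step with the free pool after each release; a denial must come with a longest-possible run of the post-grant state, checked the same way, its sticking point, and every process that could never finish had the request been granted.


GRANT: granting preserves safety; a valid post-grant sequence is W6, W3, W4, W5, W8.
Key observation: even at the reduced pool (0, 2), W6 fits immediately, so safety survives the grant.
Check on the post-grant state, step by step:
  pool = (0, 2)
  W6: need (0, 2) fits (0, 2); releases (3, 1), pool now (3, 3)
  W3: need (1, 3) fits (3, 3); releases (1, 1), pool now (4, 4)
  W4: need (2, 4) fits (4, 4); releases (4, 2), pool now (8, 6)
  W5: need (2, 6) fits (8, 6); releases (0, 2), pool now (8, 8)
  W8: need (5, 0) fits (8, 8); releases (2, 0), pool now (10, 8)


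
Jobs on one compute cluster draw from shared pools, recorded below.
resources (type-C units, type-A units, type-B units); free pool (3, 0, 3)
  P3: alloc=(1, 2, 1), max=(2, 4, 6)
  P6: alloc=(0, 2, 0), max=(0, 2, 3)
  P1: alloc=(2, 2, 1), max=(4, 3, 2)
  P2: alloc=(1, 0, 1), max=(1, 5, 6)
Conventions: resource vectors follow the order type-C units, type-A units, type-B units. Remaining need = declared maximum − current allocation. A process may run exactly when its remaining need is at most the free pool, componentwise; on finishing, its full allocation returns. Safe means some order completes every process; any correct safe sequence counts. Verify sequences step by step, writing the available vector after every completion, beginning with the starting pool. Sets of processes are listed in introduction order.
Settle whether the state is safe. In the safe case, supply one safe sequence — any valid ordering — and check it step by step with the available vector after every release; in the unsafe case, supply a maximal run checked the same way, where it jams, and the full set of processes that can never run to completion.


The state is UNSAFE.
Key observation: even finishing P6, P1 leaves just (5, 4, 4) free — too little type-B units for any of the remaining processes.
A maximal execution: P6, P1 — then nothing else fits. Verifying each step:
  pool = (3, 0, 3)
  P6: need (0, 0, 3) fits (3, 0, 3); releases (0, 2, 0), pool now (3, 2, 3)
  P1: need (2, 1, 1) fits (3, 2, 3); releases (2, 2, 1), pool now (5, 4, 4)
  P3 cannot run: need (1, 2, 5) vs free (5, 4, 4) (insufficient type-B units)
  P2 cannot run: need (0, 5, 5) vs free (5, 4, 4) (insufficient type-A units and type-B units)
Never able to finish: P3 and P2.


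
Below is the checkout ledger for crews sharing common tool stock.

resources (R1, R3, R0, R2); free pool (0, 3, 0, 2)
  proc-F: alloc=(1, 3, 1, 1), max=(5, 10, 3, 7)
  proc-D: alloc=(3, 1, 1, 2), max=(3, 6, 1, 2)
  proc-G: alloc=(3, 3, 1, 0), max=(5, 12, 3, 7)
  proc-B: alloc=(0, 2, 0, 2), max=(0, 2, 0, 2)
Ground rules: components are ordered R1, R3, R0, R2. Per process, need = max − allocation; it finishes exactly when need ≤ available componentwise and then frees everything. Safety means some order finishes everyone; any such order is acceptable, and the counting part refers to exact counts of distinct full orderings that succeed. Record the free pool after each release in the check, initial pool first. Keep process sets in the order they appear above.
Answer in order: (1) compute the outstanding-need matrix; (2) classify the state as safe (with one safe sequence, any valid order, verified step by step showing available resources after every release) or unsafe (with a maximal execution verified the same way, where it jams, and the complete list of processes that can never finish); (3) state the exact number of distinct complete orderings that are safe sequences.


(1) Outstanding need per process (order R1, R3, R0, R2):
  proc-F: (4, 7, 2, 6)
  proc-D: (0, 5, 0, 0)
  proc-G: (2, 9, 2, 7)
  proc-B: (0, 0, 0, 0)
(2) The state is UNSAFE.
Key observation: the pool after proc-B, proc-D is (3, 6, 1, 6); every surviving request exceeds it in R3, so progress ends there.
Going as far as possible: proc-B, proc-D; after that, nothing fits. Verifying each step:
  pool = (0, 3, 0, 2)
  proc-B: need (0, 0, 0, 0) fits (0, 3, 0, 2); releases (0, 2, 0, 2), pool now (0, 5, 0, 4)
  proc-D: need (0, 5, 0, 0) fits (0, 5, 0, 4); releases (3, 1, 1, 2), pool now (3, 6, 1, 6)
  proc-F cannot run: need (4, 7, 2, 6) vs free (3, 6, 1, 6) (insufficient R1, R3 and R0)
  proc-G cannot run: need (2, 9, 2, 7) vs free (3, 6, 1, 6) (insufficient R3, R0 and R2)
Processes that can never finish: proc-F and proc-G.
(3) The exact count: 0 of the possible complete orderings are safe sequences.


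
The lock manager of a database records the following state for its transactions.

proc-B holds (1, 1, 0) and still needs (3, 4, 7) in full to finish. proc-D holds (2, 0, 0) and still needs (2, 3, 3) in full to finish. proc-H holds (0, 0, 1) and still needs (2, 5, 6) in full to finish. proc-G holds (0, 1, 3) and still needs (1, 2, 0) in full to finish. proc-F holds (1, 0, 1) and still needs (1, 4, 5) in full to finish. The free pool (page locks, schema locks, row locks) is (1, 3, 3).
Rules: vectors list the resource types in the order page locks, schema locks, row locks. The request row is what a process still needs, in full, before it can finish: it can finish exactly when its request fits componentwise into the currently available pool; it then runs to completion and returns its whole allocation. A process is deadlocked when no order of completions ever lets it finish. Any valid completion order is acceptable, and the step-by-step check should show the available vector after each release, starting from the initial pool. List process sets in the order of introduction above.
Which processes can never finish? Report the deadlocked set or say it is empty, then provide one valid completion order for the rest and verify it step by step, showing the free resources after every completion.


No process is deadlocked.
Key observation: starting with proc-G, each completion frees enough for the next — no one is permanently blocked.
One completion order for the rest: proc-G, proc-F, proc-D, proc-B, proc-H. Check, step by step:
  pool = (1, 3, 3)
  proc-G needs (1, 2, 0) <= (1, 3, 3) -> finishes; pool += (0, 1, 3) = (1, 4, 6)
  proc-F needs (1, 4, 5) <= (1, 4, 6) -> finishes; pool += (1, 0, 1) = (2, 4, 7)
  proc-D needs (2, 3, 3) <= (2, 4, 7) -> finishes; pool += (2, 0, 0) = (4, 4, 7)
  proc-B needs (3, 4, 7) <= (4, 4, 7) -> finishes; pool += (1, 1, 0) = (5, 5, 7)
  proc-H needs (2, 5, 6) <= (5, 5, 7) -> finishes; pool += (0, 0, 1) = (5, 5, 8)


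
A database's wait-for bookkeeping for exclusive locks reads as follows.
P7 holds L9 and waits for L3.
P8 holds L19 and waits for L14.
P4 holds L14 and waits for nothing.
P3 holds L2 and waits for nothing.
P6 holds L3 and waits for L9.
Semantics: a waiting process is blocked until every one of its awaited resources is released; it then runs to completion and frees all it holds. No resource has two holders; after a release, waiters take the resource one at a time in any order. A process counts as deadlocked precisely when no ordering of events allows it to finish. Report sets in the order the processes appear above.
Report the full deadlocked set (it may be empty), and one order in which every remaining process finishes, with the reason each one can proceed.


The deadlocked set is P7 and P6.
Key observation: the wait chain closes on itself along P7 -> P6 -> P7; no other process is dragged down with it.
A valid finishing order for the others: P4, P8, P3.
Walking it through:
  P4 waits on nothing -> runs at once and releases L14
  P8 waits on L14 — all released -> runs and releases L19
  P3 waits on nothing -> runs at once and releases L2


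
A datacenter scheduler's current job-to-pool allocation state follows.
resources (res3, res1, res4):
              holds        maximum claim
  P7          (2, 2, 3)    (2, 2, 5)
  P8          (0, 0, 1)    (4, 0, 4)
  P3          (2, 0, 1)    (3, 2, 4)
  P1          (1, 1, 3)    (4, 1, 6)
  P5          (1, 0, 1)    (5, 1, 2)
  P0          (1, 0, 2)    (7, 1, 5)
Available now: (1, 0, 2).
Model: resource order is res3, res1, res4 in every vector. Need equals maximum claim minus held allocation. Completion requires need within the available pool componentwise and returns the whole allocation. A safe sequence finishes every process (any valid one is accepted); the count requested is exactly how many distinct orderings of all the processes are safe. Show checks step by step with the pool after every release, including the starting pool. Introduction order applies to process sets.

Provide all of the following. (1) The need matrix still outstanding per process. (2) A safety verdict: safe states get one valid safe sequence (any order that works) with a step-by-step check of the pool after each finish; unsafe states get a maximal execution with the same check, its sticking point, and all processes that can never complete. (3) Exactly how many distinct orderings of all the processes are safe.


(1) Need matrix, components ordered res3, res1, res4:
  P7: (0, 0, 2)
  P8: (4, 0, 3)
  P3: (1, 2, 3)
  P1: (3, 0, 3)
  P5: (4, 1, 1)
  P0: (6, 1, 3)
(2) SAFE, for example via the order P7, P1, P5, P3, P8, P0.
Key observation: the order's first zero-slack moment is P7 ((0, 0, 2) needed, (1, 0, 2) free — a requested resource with nothing to spare).
Verifying each step:
  pool = (1, 0, 2)
  run P7 (needs (0, 0, 2), free (1, 0, 2)); after release of (2, 2, 3) the pool is (3, 2, 5)
  run P1 (needs (3, 0, 3), free (3, 2, 5)); after release of (1, 1, 3) the pool is (4, 3, 8)
  run P5 (needs (4, 1, 1), free (4, 3, 8)); after release of (1, 0, 1) the pool is (5, 3, 9)
  run P3 (needs (1, 2, 3), free (5, 3, 9)); after release of (2, 0, 1) the pool is (7, 3, 10)
  run P8 (needs (4, 0, 3), free (7, 3, 10)); after release of (0, 0, 1) the pool is (7, 3, 11)
  run P0 (needs (6, 1, 3), free (7, 3, 11)); after release of (1, 0, 2) the pool is (8, 3, 13)
(3) Precisely 28 of the possible complete orderings are safe sequences.


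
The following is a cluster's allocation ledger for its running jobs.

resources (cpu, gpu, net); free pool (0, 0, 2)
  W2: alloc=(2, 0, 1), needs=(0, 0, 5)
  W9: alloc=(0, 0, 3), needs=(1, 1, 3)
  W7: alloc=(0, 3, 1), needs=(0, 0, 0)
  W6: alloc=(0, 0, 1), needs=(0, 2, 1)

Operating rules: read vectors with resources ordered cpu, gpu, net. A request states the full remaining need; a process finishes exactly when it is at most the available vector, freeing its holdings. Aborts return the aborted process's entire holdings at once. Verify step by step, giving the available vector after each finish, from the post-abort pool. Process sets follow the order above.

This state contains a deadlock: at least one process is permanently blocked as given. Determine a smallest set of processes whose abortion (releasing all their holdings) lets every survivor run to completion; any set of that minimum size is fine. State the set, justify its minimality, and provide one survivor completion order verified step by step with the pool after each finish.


Abort W9.
Key observation: W2 had no path to completion before; after the abort of W9 ((0, 0, 3) returned), step 2 is where it fits.
Minimality: the empty abort set fails — the state is deadlocked as it stands.
One survivor order: W7, W2, W6. Verifying each step (post-abort pool first):
  pool = (0, 0, 5)
  W7: need (0, 0, 0) fits (0, 0, 5); releases (0, 3, 1), pool now (0, 3, 6)
  W2: need (0, 0, 5) fits (0, 3, 6); releases (2, 0, 1), pool now (2, 3, 7)
  W6: need (0, 2, 1) fits (2, 3, 7); releases (0, 0, 1), pool now (2, 3, 8)


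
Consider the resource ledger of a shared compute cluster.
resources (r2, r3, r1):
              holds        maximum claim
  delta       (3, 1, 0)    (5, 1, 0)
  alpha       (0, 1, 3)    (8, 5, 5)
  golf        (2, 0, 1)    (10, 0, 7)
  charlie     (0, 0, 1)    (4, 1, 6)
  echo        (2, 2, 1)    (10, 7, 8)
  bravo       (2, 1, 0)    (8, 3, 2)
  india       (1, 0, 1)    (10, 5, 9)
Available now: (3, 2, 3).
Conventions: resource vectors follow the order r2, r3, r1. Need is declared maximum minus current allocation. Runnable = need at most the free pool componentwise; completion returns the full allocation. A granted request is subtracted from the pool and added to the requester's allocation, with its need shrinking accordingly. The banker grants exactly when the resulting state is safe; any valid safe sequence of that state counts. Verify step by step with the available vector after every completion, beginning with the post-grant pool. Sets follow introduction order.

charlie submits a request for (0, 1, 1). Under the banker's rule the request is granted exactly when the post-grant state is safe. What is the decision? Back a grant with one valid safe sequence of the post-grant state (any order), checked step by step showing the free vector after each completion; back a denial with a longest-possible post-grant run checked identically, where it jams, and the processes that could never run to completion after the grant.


DENY. Granting would leave the state unsafe.
Key observation: after delta, bravo the pool peaks at (8, 3, 2), and each blocked process is short somewhere: alpha on r3; golf on r1; charlie on r1; echo on r3, r1; india on r2, r3, r1.
Pretend the grant happened; the run delta, bravo goes as far as possible. Check, step by step:
  pool = (3, 1, 2)
  delta: need (2, 0, 0) fits (3, 1, 2); releases (3, 1, 0), pool now (6, 2, 2)
  bravo: need (6, 2, 2) fits (6, 2, 2); releases (2, 1, 0), pool now (8, 3, 2)
  alpha cannot run: need (8, 4, 2) vs free (8, 3, 2) (insufficient r3)
  golf cannot run: need (8, 0, 6) vs free (8, 3, 2) (insufficient r1)
  charlie cannot run: need (4, 0, 4) vs free (8, 3, 2) (insufficient r1)
  echo cannot run: need (8, 5, 7) vs free (8, 3, 2) (insufficient r3 and r1)
  india cannot run: need (9, 5, 8) vs free (8, 3, 2) (insufficient r2, r3 and r1)
Had the request been granted, alpha, golf, charlie, echo and india could never finish.


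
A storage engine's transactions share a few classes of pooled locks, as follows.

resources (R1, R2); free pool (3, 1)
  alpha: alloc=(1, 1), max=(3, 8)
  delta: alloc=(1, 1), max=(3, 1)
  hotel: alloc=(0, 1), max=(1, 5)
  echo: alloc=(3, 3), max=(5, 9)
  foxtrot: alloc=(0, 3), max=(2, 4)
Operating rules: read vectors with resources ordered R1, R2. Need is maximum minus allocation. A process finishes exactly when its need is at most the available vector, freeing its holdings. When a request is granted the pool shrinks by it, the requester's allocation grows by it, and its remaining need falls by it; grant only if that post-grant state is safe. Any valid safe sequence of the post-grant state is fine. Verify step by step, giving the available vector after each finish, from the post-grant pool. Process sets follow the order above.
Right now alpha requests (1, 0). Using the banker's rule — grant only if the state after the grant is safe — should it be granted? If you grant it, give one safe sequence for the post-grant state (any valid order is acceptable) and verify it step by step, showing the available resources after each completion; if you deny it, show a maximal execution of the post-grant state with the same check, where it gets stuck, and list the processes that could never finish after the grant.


GRANT. The post-grant state is safe; one safe sequence: foxtrot, hotel, delta, echo, alpha.
Key observation: with (2, 1) left after the transfer, foxtrot can run at once — the state stays safe.
Step-by-step check of the post-grant state:
  pool = (2, 1)
  run foxtrot (needs (2, 1), free (2, 1)); after release of (0, 3) the pool is (2, 4)
  run hotel (needs (1, 4), free (2, 4)); after release of (0, 1) the pool is (2, 5)
  run delta (needs (2, 0), free (2, 5)); after release of (1, 1) the pool is (3, 6)
  run echo (needs (2, 6), free (3, 6)); after release of (3, 3) the pool is (6, 9)
  run alpha (needs (1, 7), free (6, 9)); after release of (2, 1) the pool is (8, 10)


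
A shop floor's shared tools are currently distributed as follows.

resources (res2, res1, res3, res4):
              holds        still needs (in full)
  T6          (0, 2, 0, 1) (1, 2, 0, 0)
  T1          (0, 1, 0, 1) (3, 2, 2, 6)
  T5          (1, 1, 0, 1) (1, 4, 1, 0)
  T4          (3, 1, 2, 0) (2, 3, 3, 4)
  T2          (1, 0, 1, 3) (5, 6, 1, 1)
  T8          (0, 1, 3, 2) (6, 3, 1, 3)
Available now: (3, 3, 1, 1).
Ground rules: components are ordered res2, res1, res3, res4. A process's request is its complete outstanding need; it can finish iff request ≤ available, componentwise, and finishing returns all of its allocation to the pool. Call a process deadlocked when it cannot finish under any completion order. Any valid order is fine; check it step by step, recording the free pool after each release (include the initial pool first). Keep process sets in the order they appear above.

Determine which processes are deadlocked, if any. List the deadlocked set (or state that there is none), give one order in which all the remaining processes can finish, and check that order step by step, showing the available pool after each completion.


Deadlocked: T1, T4, T2 and T8.
Key observation: after T6, T5 the pool peaks at (4, 6, 1, 3), and each blocked process is short somewhere: T1 on res3, res4; T4 on res3, res4; T2 on res2; T8 on res2.
One completion order for the rest: T6, T5. Verifying each step:
  pool = (3, 3, 1, 1)
  T6: need (1, 2, 0, 0) fits (3, 3, 1, 1); releases (0, 2, 0, 1), pool now (3, 5, 1, 2)
  T5: need (1, 4, 1, 0) fits (3, 5, 1, 2); releases (1, 1, 0, 1), pool now (4, 6, 1, 3)
The stuck group stays short no matter what:
  T1 still needs (3, 2, 2, 6) but only (4, 6, 1, 3) is free — short on res3 and res4
  T4 still needs (2, 3, 3, 4) but only (4, 6, 1, 3) is free — short on res3 and res4
  T2 still needs (5, 6, 1, 1) but only (4, 6, 1, 3) is free — short on res2
  T8 still needs (6, 3, 1, 3) but only (4, 6, 1, 3) is free — short on res2


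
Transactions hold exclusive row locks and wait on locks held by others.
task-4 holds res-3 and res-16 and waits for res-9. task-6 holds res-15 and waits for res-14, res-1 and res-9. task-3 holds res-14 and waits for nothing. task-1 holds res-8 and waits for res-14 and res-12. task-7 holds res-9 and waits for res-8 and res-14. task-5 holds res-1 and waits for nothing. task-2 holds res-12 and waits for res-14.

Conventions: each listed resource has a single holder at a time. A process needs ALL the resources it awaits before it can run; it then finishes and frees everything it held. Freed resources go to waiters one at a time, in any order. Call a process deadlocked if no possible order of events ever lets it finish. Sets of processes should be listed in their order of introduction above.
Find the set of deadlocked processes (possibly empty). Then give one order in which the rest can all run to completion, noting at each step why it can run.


No process is deadlocked.
Key observation: the wait graph is acyclic; completion cascades from the unblocked processes through everyone else.
One completion order for the rest: task-3, task-5, task-2, task-1, task-7, task-6, task-4.
Walking it through:
  run task-3 (it waits on nothing); releases res-14
  run task-5 (it waits on nothing); releases res-1
  task-2: everything it awaited (res-14) is free; runs, freeing res-12
  task-1: everything it awaited (res-14 and res-12) is free; runs, freeing res-8
  task-7: everything it awaited (res-8 and res-14) is free; runs, freeing res-9
  task-6: everything it awaited (res-14, res-1 and res-9) is free; runs, freeing res-15
  task-4: everything it awaited (res-9) is free; runs, freeing res-3 and res-16


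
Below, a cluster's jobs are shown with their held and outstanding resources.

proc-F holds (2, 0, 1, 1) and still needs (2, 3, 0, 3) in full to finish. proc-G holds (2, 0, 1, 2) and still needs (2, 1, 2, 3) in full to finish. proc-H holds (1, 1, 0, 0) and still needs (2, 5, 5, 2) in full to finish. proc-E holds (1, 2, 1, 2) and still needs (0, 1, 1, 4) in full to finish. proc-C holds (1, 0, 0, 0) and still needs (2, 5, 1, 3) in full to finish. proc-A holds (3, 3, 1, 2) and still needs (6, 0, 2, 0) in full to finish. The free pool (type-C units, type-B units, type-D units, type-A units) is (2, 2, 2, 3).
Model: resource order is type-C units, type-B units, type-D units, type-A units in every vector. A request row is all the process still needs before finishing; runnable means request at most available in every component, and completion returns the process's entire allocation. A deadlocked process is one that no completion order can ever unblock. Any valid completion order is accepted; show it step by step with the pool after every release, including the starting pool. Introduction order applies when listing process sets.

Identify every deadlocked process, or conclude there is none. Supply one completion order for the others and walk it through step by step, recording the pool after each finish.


The deadlocked set is empty.
Key observation: no deadlock: proc-G fits now, and the freed resources carry the rest through.
One completion order for the rest: proc-G, proc-E, proc-F, proc-A, proc-H, proc-C. Check, step by step:
  pool = (2, 2, 2, 3)
  proc-G: need (2, 1, 2, 3) fits (2, 2, 2, 3); releases (2, 0, 1, 2), pool now (4, 2, 3, 5)
  proc-E: need (0, 1, 1, 4) fits (4, 2, 3, 5); releases (1, 2, 1, 2), pool now (5, 4, 4, 7)
  proc-F: need (2, 3, 0, 3) fits (5, 4, 4, 7); releases (2, 0, 1, 1), pool now (7, 4, 5, 8)
  proc-A: need (6, 0, 2, 0) fits (7, 4, 5, 8); releases (3, 3, 1, 2), pool now (10, 7, 6, 10)
  proc-H: need (2, 5, 5, 2) fits (10, 7, 6, 10); releases (1, 1, 0, 0), pool now (11, 8, 6, 10)
  proc-C: need (2, 5, 1, 3) fits (11, 8, 6, 10); releases (1, 0, 0, 0), pool now (12, 8, 6, 10)


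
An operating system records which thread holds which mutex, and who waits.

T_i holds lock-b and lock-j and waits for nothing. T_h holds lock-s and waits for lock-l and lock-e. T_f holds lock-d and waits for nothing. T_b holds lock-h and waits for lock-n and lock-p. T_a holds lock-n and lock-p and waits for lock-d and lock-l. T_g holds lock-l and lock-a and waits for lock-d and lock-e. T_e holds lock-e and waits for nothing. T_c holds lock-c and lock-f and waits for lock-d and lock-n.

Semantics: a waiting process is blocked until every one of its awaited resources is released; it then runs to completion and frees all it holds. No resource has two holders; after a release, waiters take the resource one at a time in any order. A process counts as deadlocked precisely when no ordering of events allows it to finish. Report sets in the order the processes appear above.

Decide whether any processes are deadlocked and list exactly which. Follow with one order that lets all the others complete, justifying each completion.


The deadlocked set is empty.
Key observation: all waits point, directly or indirectly, at processes that can finish, so nothing is permanently blocked.
The rest can finish in the order T_e, T_f, T_g, T_a, T_b, T_c, T_i, T_h.
Step-by-step check:
  run T_e (it waits on nothing); releases lock-e
  run T_f (it waits on nothing); releases lock-d
  T_g: everything it awaited (lock-d and lock-e) is free; runs, freeing lock-l and lock-a
  T_a: everything it awaited (lock-d and lock-l) is free; runs, freeing lock-n and lock-p
  T_b: everything it awaited (lock-n and lock-p) is free; runs, freeing lock-h
  T_c: everything it awaited (lock-d and lock-n) is free; runs, freeing lock-c and lock-f
  run T_i (it waits on nothing); releases lock-b and lock-j
  T_h: everything it awaited (lock-l and lock-e) is free; runs, freeing lock-s


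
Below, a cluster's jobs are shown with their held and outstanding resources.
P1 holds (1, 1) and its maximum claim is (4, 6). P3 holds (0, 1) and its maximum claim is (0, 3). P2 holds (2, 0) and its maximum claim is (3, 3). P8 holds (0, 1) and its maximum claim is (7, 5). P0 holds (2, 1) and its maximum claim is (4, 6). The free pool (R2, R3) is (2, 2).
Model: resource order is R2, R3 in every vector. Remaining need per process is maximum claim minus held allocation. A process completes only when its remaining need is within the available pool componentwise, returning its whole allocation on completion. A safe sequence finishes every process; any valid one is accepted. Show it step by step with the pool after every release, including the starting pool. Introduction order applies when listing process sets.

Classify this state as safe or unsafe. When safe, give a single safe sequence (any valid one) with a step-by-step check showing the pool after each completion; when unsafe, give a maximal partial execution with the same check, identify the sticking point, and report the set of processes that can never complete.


The state is UNSAFE.
Key observation: the pool after P3, P2 is (4, 3); every surviving request exceeds it in R3, so progress ends there.
Going as far as possible: P3, P2; after that, nothing fits. Check, step by step:
  pool = (2, 2)
  P3 needs (0, 2) <= (2, 2) -> finishes; pool += (0, 1) = (2, 3)
  P2 needs (1, 3) <= (2, 3) -> finishes; pool += (2, 0) = (4, 3)
  P1 cannot run: need (3, 5) vs free (4, 3) (insufficient R3)
  P8 cannot run: need (7, 4) vs free (4, 3) (insufficient R2 and R3)
  P0 cannot run: need (2, 5) vs free (4, 3) (insufficient R3)
Processes that can never finish: P1, P8 and P0.


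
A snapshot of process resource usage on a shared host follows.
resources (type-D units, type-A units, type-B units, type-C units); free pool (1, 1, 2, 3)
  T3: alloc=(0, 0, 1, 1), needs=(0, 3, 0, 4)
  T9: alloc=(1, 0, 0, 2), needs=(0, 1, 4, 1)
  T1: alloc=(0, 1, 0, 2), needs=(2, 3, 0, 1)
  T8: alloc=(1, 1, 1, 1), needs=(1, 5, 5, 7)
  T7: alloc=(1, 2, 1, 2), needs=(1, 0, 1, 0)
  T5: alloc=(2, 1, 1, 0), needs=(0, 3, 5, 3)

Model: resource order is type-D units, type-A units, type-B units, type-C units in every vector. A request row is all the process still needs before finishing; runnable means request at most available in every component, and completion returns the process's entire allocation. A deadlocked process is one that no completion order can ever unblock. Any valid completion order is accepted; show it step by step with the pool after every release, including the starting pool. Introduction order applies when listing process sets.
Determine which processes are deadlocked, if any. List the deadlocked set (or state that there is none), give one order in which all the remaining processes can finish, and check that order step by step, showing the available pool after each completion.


Deadlocked set: T8 and T5.
Key observation: type-B units is the bottleneck — with T7, T3, T9, T1 done the pool holds (3, 4, 4, 10), short of every remaining need.
The rest can finish in the order T7, T3, T9, T1. Step-by-step check:
  pool = (1, 1, 2, 3)
  run T7 (needs (1, 0, 1, 0), free (1, 1, 2, 3)); after release of (1, 2, 1, 2) the pool is (2, 3, 3, 5)
  run T3 (needs (0, 3, 0, 4), free (2, 3, 3, 5)); after release of (0, 0, 1, 1) the pool is (2, 3, 4, 6)
  run T9 (needs (0, 1, 4, 1), free (2, 3, 4, 6)); after release of (1, 0, 0, 2) the pool is (3, 3, 4, 8)
  run T1 (needs (2, 3, 0, 1), free (3, 3, 4, 8)); after release of (0, 1, 0, 2) the pool is (3, 4, 4, 10)
The stuck group stays short no matter what:
  T8 still needs (1, 5, 5, 7) but only (3, 4, 4, 10) is free — short on type-A units and type-B units
  T5 still needs (0, 3, 5, 3) but only (3, 4, 4, 10) is free — short on type-B units


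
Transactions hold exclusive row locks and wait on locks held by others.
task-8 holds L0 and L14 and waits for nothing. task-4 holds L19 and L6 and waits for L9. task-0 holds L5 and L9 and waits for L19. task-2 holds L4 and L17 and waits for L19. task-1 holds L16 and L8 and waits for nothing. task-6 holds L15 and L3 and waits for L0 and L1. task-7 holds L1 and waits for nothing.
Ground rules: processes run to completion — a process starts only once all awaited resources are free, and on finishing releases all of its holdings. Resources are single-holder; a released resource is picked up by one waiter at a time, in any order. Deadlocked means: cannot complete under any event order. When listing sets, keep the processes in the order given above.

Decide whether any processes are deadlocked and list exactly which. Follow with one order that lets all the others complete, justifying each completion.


The deadlocked set is task-4, task-0 and task-2.
Key observation: along task-4 -> task-0 -> task-4, each member waits on what the next one holds — a deadlock; task-2 waits into the deadlock from upstream.
The rest can finish in the order task-1, task-7, task-8, task-6.
Step-by-step check:
  run task-1 (it waits on nothing); releases L16 and L8
  run task-7 (it waits on nothing); releases L1
  run task-8 (it waits on nothing); releases L0 and L14
  task-6: everything it awaited (L0 and L1) is free; runs, freeing L15 and L3


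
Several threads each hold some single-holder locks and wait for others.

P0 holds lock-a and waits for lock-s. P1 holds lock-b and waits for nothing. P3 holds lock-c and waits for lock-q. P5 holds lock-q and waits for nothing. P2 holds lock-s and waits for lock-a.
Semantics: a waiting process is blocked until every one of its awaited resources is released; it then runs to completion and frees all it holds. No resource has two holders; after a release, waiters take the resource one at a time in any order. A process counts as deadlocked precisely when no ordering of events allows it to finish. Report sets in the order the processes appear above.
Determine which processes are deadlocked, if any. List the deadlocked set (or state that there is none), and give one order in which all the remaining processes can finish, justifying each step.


Deadlocked: P0 and P2.
Key observation: the loop P0 -> P2 -> P0 blocks itself forever; no other process is dragged down with it.
The rest can finish in the order P5, P3, P1.
Walking it through:
  run P5 (it waits on nothing); releases lock-q
  P3 waits on lock-q — all released -> runs and releases lock-c
  run P1 (it waits on nothing); releases lock-b


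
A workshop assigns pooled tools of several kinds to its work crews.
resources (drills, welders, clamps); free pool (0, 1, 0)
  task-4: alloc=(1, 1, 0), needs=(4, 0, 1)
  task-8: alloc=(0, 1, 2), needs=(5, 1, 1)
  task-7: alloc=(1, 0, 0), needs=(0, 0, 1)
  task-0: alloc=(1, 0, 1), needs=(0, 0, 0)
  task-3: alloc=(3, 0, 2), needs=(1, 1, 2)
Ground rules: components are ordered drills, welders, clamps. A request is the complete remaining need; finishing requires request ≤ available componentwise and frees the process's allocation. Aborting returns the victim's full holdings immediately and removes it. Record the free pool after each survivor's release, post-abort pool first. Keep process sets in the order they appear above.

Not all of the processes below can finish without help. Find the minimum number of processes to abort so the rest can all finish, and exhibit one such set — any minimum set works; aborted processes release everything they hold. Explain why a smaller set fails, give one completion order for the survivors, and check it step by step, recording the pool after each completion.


The answer: abort task-8.
Key observation: aborting task-8 returns (0, 1, 2), and task-3 — hopeless before — runs at step 3 with the returned capacity in the pool.
Minimality: the empty abort set fails — the state is deadlocked as it stands.
The survivors complete as task-7, task-0, task-3, task-4. Step-by-step check (starting from the post-abort pool):
  pool = (0, 2, 2)
  task-7: need (0, 0, 1) fits (0, 2, 2); releases (1, 0, 0), pool now (1, 2, 2)
  task-0: need (0, 0, 0) fits (1, 2, 2); releases (1, 0, 1), pool now (2, 2, 3)
  task-3: need (1, 1, 2) fits (2, 2, 3); releases (3, 0, 2), pool now (5, 2, 5)
  task-4: need (4, 0, 1) fits (5, 2, 5); releases (1, 1, 0), pool now (6, 3, 5)
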